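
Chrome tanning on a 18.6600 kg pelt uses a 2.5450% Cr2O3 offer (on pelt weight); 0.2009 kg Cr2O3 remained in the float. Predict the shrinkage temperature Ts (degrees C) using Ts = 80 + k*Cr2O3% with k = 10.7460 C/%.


Offered = pelt * offer_pct / 100 = 18.6600 * 2.5450 / 100 = 0.4749 kg
Uptake = offered - residual = 0.4749 - 0.2009 = 0.2740 kg
Cr2O3% on pelt = uptake / pelt * 100 = 0.2740 / 18.6600 * 100 = 1.4684 %
Ts = 80 + k * Cr2O3% = 80 + 10.7460 * 1.4684 = 95.7791 C


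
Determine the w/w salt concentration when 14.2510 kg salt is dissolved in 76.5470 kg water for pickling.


Formula: Conc = salt / (water + salt) * 100
Substituting: Conc = 14.2510 / (76.5470 + 14.2510) * 100
Result: 15.6953 %


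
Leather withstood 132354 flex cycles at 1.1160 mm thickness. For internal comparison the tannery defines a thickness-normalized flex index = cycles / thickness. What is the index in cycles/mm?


Formula: Index = cycles / thickness
Substituting: Index = 132354 / 1.1160
Result: 118596.7742 cycles/mm


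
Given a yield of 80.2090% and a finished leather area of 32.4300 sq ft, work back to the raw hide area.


Formula: raw = finished * 100 / yield
Substituting: raw = 32.4300 * 100 / 80.2090
Result: 40.4319 sq ft


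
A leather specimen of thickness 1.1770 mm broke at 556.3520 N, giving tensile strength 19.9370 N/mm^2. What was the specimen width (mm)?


Formula: w = F / (TS * t)
Substituting: w = 556.3520 / (19.9370 * 1.1770)
Result: 23.7090 mm


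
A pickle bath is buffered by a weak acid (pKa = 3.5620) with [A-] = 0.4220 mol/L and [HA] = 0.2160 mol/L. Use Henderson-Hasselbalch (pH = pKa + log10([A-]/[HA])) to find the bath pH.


ratio = [A-] / [HA] = 0.4220 / 0.2160 = 1.9537
log10(ratio) = 0.2909
pH = pKa + log10(ratio) = 3.5620 + 0.2909 = 3.8529


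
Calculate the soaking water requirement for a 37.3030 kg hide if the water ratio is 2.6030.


Formula: Water = hide_weight * ratio
Substituting: Water = 37.3030 * 2.6030
Result: 97.0997 kg


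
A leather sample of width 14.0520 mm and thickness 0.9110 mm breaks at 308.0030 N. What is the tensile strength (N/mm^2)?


Formula: TS = force / (width * thickness)
Substituting: TS = 308.0030 / (14.0520 * 0.9110)
Result: 24.0602 N/mm^2


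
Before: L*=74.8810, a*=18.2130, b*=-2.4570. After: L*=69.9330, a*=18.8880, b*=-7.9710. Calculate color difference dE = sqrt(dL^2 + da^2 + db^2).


dL = -4.9480, da = 0.6750, db = -5.5140
dE = sqrt((-4.9480)^2 + 0.6750^2 + (-5.5140)^2) = 7.4393


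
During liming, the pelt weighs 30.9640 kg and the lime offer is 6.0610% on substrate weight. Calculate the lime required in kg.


Formula: Lime = substrate * pct / 100
Substituting: Lime = 30.9640 * 6.0610 / 100
Result: 1.8767 kg


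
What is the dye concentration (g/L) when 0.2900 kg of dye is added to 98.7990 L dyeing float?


Formula: Conc = dye_mass(kg) / volume(L) * 1000
Substituting: Conc = 0.2900 / 98.7990 * 1000
Result: 2.9353 g/L


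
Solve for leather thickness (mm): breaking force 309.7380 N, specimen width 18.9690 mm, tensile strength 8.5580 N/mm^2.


Formula: t = F / (TS * w)
Substituting: t = 309.7380 / (8.5580 * 18.9690)
Result: 1.9080 mm


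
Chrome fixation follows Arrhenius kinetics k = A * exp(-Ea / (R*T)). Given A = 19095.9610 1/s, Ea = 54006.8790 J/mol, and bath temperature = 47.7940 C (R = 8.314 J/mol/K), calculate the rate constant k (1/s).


T_K = T_C + 273.15 = 47.7940 + 273.15 = 320.9440 K
exponent = -Ea / (R * T_K) = -54006.8790 / (8.314 * 320.9440) = -20.2400
k = A * exp(exponent) = 19095.9610 * exp(-20.2400) = 3.0962e-05 1/s


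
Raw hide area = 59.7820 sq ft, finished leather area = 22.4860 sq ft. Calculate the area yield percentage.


Formula: Yield = finished / raw * 100
Substituting: Yield = 22.4860 / 59.7820 * 100
Result: 37.6133 %


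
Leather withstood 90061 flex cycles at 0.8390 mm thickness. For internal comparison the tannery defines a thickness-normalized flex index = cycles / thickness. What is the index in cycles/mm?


Formula: Index = cycles / thickness
Substituting: Index = 90061 / 0.8390
Result: 107343.2658 cycles/mm


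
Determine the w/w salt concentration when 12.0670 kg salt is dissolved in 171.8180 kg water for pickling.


Formula: Conc = salt / (water + salt) * 100
Substituting: Conc = 12.0670 / (171.8180 + 12.0670) * 100
Result: 6.5623 %


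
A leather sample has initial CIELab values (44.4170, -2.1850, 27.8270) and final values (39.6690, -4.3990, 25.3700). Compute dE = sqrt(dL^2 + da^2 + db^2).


dL = -4.7480, da = -2.2140, db = -2.4570
dE = sqrt((-4.7480)^2 + (-2.2140)^2 + (-2.4570)^2) = 5.7864


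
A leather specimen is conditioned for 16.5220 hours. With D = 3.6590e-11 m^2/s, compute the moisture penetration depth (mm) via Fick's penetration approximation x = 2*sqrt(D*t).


t = 16.5220 hr * 3600 = 59479.2000 s
D * t = 3.6590e-11 * 59479.2000 = 2.1763e-06
x = 2 * sqrt(D*t) = 2 * sqrt(2.1763e-06) = 0.00295049 m = 2.9505 mm


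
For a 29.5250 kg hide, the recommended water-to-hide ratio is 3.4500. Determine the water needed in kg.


Formula: Water = hide_weight * ratio
Substituting: Water = 29.5250 * 3.4500
Result: 101.8612 kg


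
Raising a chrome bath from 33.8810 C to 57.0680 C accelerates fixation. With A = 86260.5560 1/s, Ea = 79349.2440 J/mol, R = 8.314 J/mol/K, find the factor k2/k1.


T1 = 33.8810 + 273.15 = 307.0310 K; T2 = 57.0680 + 273.15 = 330.2180 K
k1 = A * exp(-Ea/(R*T1)) = 86260.5560 * exp(-79349.2440/(8.314*307.0310)) = 2.7276e-09 1/s
k2 = A * exp(-Ea/(R*T2)) = 86260.5560 * exp(-79349.2440/(8.314*330.2180)) = 2.4194e-08 1/s
k2/k1 = 2.4194e-08 / 2.7276e-09 = 8.8702


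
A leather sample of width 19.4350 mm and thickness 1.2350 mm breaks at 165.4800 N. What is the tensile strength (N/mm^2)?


Formula: TS = force / (width * thickness)
Substituting: TS = 165.4800 / (19.4350 * 1.2350)
Result: 6.8944 N/mm^2


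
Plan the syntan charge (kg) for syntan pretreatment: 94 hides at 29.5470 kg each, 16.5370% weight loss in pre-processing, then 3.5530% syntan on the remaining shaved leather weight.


Total_raw = N * avg_wt = 94 * 29.5470 = 2777.4180 kg
Substrate = Total_raw * (1 - loss/100) = 2777.4180 * (1 - 16.5370/100) = 2318.1164 kg
Syntan = Substrate * pct / 100 = 2318.1164 * 3.5530 / 100 = 82.3627 kg


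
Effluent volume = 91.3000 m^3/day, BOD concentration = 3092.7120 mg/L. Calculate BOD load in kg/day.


Formula: BOD_load = volume * conc / 1000
Substituting: BOD_load = 91.3000 * 3092.7120 / 1000
Result: 282.3646 kg/day


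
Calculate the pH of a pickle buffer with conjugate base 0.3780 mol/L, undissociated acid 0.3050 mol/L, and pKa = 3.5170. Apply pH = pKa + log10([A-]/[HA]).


ratio = [A-] / [HA] = 0.3780 / 0.3050 = 1.2393
log10(ratio) = 0.093192
pH = pKa + log10(ratio) = 3.5170 + 0.093192 = 3.6102


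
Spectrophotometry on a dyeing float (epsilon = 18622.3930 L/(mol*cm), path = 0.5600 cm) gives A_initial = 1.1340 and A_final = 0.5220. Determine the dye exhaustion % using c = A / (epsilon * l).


c_initial = A_i / (epsilon * l) = 1.1340 / (18622.3930 * 0.5600) = 1.0874e-04 mol/L
c_final = A_f / (epsilon * l) = 0.5220 / (18622.3930 * 0.5600) = 5.0055e-05 mol/L
Exhaustion = (c_initial - c_final) / c_initial * 100 = (1.0874e-04 - 5.0055e-05) / 1.0874e-04 * 100 = 53.9683 %


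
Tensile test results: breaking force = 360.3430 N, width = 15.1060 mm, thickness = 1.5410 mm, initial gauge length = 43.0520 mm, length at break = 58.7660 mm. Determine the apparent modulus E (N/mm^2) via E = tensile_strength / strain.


TS = F / (w * t) = 360.3430 / (15.1060 * 1.5410) = 15.4798 N/mm^2
strain = (Lf - L0) / L0 = (58.7660 - 43.0520) / 43.0520 = 0.3650
E = TS / strain = 15.4798 / 0.3650 = 42.4102 N/mm^2


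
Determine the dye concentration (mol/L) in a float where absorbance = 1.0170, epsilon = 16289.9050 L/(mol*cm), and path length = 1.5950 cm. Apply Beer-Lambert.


Formula: c = A / (epsilon * l)
Substituting: c = 1.0170 / (16289.9050 * 1.5950)
Result: 3.9142e-05 mol/L


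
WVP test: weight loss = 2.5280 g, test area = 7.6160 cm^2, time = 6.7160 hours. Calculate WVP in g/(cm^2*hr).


Formula: WVP = loss / (area * time)
Substituting: WVP = 2.5280 / (7.6160 * 6.7160)
Result: 0.0494242 g/(cm^2*hr)


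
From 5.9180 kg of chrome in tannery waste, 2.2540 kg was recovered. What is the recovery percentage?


Formula: Recovery = recovered / input * 100
Substituting: Recovery = 2.2540 / 5.9180 * 100
Result: 38.0872 %


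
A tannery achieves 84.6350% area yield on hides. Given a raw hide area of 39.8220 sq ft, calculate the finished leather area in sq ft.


Formula: finished = raw * yield / 100
Substituting: finished = 39.8220 * 84.6350 / 100
Result: 33.7033 sq ft


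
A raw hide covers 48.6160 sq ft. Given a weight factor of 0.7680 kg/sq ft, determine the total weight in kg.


Formula: Weight = area * weight_per_sqft
Substituting: Weight = 48.6160 * 0.7680
Result: 37.3371 kg


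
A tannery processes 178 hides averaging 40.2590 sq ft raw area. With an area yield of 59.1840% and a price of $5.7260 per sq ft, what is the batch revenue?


Raw_total = N * avg_area = 178 * 40.2590 = 7166.1020 sq ft
Finished = Raw_total * yield / 100 = 7166.1020 * 59.1840 / 100 = 4241.1858 sq ft
Value = Finished * price = 4241.1858 * 5.7260 = 24285.0299 $


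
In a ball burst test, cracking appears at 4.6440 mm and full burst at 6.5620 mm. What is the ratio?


Formula: Ratio = crack / burst
Substituting: Ratio = 4.6440 / 6.5620
Result: 0.7077


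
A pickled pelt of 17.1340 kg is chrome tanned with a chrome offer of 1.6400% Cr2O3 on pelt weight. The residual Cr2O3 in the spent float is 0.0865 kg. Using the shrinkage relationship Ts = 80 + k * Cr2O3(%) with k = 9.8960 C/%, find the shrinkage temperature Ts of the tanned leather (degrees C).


Offered = pelt * offer_pct / 100 = 17.1340 * 1.6400 / 100 = 0.2810 kg
Uptake = offered - residual = 0.2810 - 0.0865 = 0.1945 kg
Cr2O3% on pelt = uptake / pelt * 100 = 0.1945 / 17.1340 * 100 = 1.1352 %
Ts = 80 + k * Cr2O3% = 80 + 9.8960 * 1.1352 = 91.2335 C


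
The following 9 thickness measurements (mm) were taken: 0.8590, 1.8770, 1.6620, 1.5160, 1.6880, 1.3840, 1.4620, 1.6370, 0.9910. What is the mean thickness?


Formula: Average = sum / n
Substituting: Average = 13.0760 / 9
Result: 1.4529 mm


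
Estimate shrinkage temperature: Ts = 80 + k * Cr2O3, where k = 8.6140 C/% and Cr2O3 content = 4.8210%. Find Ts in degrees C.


Formula: Ts = 80 + k * Cr2O3
Substituting: Ts = 80 + 8.6140 * 4.8210
Result: 121.5281 C


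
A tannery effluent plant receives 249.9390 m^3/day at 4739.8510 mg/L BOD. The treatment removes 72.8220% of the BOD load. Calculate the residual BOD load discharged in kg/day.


Load_in = volume * conc / 1000 = 249.9390 * 4739.8510 / 1000 = 1184.6736 kg/day
Removed = Load_in * eff / 100 = 1184.6736 * 72.8220 / 100 = 862.7030 kg/day
Load_out = Load_in - Removed = 1184.6736 - 862.7030 = 321.9706 kg/day


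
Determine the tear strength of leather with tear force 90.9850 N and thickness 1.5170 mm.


Formula: Tear strength = force / thickness
Substituting: Tear strength = 90.9850 / 1.5170
Result: 59.9769 N/mm


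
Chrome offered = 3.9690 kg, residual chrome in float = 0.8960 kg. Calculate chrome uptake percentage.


Formula: Uptake = (offered - residual) / offered * 100
Substituting: Uptake = (3.9690 - 0.8960) / 3.9690 * 100
Result: 77.4250 %


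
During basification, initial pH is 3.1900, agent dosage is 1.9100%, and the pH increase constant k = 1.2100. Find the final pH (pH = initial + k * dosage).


Formula: pH_final = pH_initial + k * base_pct
Substituting: pH_final = 3.1900 + 1.2100 * 1.9100
Result: 5.5011


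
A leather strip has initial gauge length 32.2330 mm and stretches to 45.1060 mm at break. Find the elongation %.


Formula: Elongation = (Lf - L0) / L0 * 100
Substituting: Elongation = (45.1060 - 32.2330) / 32.2330 * 100
Result: 39.9373 %


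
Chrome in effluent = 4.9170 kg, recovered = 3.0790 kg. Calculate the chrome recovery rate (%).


Formula: Recovery = recovered / input * 100
Substituting: Recovery = 3.0790 / 4.9170 * 100
Result: 62.6195 %


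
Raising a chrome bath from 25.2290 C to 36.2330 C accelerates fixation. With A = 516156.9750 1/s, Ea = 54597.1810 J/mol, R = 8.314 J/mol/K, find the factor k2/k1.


T1 = 25.2290 + 273.15 = 298.3790 K; T2 = 36.2330 + 273.15 = 309.3830 K
k1 = A * exp(-Ea/(R*T1)) = 516156.9750 * exp(-54597.1810/(8.314*298.3790)) = 1.4275e-04 1/s
k2 = A * exp(-Ea/(R*T2)) = 516156.9750 * exp(-54597.1810/(8.314*309.3830)) = 3.1228e-04 1/s
k2/k1 = 3.1228e-04 / 1.4275e-04 = 2.1876


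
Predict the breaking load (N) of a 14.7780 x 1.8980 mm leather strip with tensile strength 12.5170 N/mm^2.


Formula: F = TS * w * t
Substituting: F = 12.5170 * 14.7780 * 1.8980
Result: 351.0849 N


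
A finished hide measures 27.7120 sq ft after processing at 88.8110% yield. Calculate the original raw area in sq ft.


Formula: raw = finished * 100 / yield
Substituting: raw = 27.7120 * 100 / 88.8110
Result: 31.2033 sq ft


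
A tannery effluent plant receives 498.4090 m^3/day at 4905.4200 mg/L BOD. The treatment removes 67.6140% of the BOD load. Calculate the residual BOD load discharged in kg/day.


Load_in = volume * conc / 1000 = 498.4090 * 4905.4200 / 1000 = 2444.9055 kg/day
Removed = Load_in * eff / 100 = 2444.9055 * 67.6140 / 100 = 1653.0984 kg/day
Load_out = Load_in - Removed = 2444.9055 - 1653.0984 = 791.8071 kg/day


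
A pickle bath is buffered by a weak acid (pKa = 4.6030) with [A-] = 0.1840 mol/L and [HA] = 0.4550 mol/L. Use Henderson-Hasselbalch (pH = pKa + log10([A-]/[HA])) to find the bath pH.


ratio = [A-] / [HA] = 0.1840 / 0.4550 = 0.4044
log10(ratio) = -0.3932
pH = pKa + log10(ratio) = 4.6030 - 0.3932 = 4.2098


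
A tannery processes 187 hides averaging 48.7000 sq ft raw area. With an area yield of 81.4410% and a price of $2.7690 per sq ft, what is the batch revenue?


Raw_total = N * avg_area = 187 * 48.7000 = 9106.9000 sq ft
Finished = Raw_total * yield / 100 = 9106.9000 * 81.4410 / 100 = 7416.7504 sq ft
Value = Finished * price = 7416.7504 * 2.7690 = 20536.9819 $


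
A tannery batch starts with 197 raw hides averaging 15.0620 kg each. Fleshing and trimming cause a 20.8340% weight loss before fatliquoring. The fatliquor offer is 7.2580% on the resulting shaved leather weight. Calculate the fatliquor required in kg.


Total_raw = N * avg_wt = 197 * 15.0620 = 2967.2140 kg
Substrate = Total_raw * (1 - loss/100) = 2967.2140 * (1 - 20.8340/100) = 2349.0246 kg
Fat = Substrate * pct / 100 = 2349.0246 * 7.2580 / 100 = 170.4922 kg


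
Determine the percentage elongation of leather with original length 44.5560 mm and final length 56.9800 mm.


Formula: Elongation = (Lf - L0) / L0 * 100
Substituting: Elongation = (56.9800 - 44.5560) / 44.5560 * 100
Result: 27.8840 %


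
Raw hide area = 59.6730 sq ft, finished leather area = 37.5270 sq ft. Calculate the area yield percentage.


Formula: Yield = finished / raw * 100
Substituting: Yield = 37.5270 / 59.6730 * 100
Result: 62.8877 %


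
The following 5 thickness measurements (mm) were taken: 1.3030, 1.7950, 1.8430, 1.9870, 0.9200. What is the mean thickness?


Formula: Average = sum / n
Substituting: Average = 7.8480 / 5
Result: 1.5696 mm


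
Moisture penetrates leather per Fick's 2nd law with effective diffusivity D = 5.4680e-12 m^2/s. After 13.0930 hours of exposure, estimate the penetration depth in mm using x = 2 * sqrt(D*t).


t = 13.0930 hr * 3600 = 47134.8000 s
D * t = 5.4680e-12 * 47134.8000 = 2.5773e-07
x = 2 * sqrt(D*t) = 2 * sqrt(2.5773e-07) = 0.00101535 m = 1.0153 mm


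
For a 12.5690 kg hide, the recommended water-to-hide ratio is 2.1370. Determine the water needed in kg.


Formula: Water = hide_weight * ratio
Substituting: Water = 12.5690 * 2.1370
Result: 26.8600 kg


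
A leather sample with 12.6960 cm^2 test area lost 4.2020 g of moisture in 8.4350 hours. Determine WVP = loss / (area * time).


Formula: WVP = loss / (area * time)
Substituting: WVP = 4.2020 / (12.6960 * 8.4350)
Result: 0.0392377 g/(cm^2*hr)


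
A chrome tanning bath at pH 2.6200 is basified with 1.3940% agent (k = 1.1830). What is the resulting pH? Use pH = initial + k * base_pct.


Formula: pH_final = pH_initial + k * base_pct
Substituting: pH_final = 2.6200 + 1.1830 * 1.3940
Result: 4.2691


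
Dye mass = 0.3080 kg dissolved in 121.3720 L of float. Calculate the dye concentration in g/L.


Formula: Conc = dye_mass(kg) / volume(L) * 1000
Substituting: Conc = 0.3080 / 121.3720 * 1000
Result: 2.5377 g/L


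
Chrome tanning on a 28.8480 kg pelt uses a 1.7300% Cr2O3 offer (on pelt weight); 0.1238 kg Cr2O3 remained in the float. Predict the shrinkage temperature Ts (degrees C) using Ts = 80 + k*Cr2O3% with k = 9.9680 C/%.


Offered = pelt * offer_pct / 100 = 28.8480 * 1.7300 / 100 = 0.4991 kg
Uptake = offered - residual = 0.4991 - 0.1238 = 0.3753 kg
Cr2O3% on pelt = uptake / pelt * 100 = 0.3753 / 28.8480 * 100 = 1.3009 %
Ts = 80 + k * Cr2O3% = 80 + 9.9680 * 1.3009 = 92.9669 C


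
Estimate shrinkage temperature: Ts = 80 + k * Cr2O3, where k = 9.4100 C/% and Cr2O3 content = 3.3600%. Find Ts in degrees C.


Formula: Ts = 80 + k * Cr2O3
Substituting: Ts = 80 + 9.4100 * 3.3600
Result: 111.6176 C


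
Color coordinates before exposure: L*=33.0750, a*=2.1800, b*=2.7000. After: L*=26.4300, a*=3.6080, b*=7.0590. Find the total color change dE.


dL = -6.6450, da = 1.4280, db = 4.3590
dE = sqrt((-6.6450)^2 + 1.4280^2 + 4.3590^2) = 8.0744


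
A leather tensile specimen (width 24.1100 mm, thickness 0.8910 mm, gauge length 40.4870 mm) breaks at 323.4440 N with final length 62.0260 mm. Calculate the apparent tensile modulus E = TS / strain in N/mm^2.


TS = F / (w * t) = 323.4440 / (24.1100 * 0.8910) = 15.0565 N/mm^2
strain = (Lf - L0) / L0 = (62.0260 - 40.4870) / 40.4870 = 0.5320
E = TS / strain = 15.0565 / 0.5320 = 28.3018 N/mm^2


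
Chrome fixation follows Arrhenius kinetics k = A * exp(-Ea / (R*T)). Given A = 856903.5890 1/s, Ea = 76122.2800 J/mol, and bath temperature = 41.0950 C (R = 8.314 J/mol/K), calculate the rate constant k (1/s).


T_K = T_C + 273.15 = 41.0950 + 273.15 = 314.2450 K
exponent = -Ea / (R * T_K) = -76122.2800 / (8.314 * 314.2450) = -29.1362
k = A * exp(exponent) = 856903.5890 * exp(-29.1362) = 1.9021e-07 1/s


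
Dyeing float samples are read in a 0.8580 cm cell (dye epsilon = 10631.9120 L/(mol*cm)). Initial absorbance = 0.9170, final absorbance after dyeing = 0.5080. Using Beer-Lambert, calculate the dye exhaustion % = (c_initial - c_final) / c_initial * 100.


c_initial = A_i / (epsilon * l) = 0.9170 / (10631.9120 * 0.8580) = 1.0052e-04 mol/L
c_final = A_f / (epsilon * l) = 0.5080 / (10631.9120 * 0.8580) = 5.5688e-05 mol/L
Exhaustion = (c_initial - c_final) / c_initial * 100 = (1.0052e-04 - 5.5688e-05) / 1.0052e-04 * 100 = 44.6020 %


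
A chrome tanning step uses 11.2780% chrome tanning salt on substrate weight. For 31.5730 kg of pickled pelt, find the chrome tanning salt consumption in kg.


Formula: Chrome = substrate * pct / 100
Substituting: Chrome = 31.5730 * 11.2780 / 100
Result: 3.5608 kg


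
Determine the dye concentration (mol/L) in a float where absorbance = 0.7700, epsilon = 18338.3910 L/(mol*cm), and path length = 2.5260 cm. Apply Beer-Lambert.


Formula: c = A / (epsilon * l)
Substituting: c = 0.7700 / (18338.3910 * 2.5260)
Result: 1.6622e-05 mol/L


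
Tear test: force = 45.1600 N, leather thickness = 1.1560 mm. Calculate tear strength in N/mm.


Formula: Tear strength = force / thickness
Substituting: Tear strength = 45.1600 / 1.1560
Result: 39.0657 N/mm


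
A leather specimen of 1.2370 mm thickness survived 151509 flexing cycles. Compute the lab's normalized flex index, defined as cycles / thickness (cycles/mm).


Formula: Index = cycles / thickness
Substituting: Index = 151509 / 1.2370
Result: 122481.0024 cycles/mm


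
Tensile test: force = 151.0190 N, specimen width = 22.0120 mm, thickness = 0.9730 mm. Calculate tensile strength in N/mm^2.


Formula: TS = force / (width * thickness)
Substituting: TS = 151.0190 / (22.0120 * 0.9730)
Result: 7.0511 N/mm^2


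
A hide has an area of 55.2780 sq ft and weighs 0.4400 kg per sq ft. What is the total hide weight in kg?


Formula: Weight = area * weight_per_sqft
Substituting: Weight = 55.2780 * 0.4400
Result: 24.3223 kg


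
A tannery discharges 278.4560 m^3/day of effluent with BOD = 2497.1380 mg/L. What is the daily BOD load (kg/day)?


Formula: BOD_load = volume * conc / 1000
Substituting: BOD_load = 278.4560 * 2497.1380 / 1000
Result: 695.3431 kg/day


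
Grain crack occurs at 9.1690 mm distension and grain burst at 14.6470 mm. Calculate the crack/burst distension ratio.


Formula: Ratio = crack / burst
Substituting: Ratio = 9.1690 / 14.6470
Result: 0.6260


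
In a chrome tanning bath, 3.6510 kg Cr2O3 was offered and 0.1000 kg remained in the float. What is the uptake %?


Formula: Uptake = (offered - residual) / offered * 100
Substituting: Uptake = (3.6510 - 0.1000) / 3.6510 * 100
Result: 97.2610 %


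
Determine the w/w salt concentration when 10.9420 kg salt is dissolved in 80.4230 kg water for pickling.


Formula: Conc = salt / (water + salt) * 100
Substituting: Conc = 10.9420 / (80.4230 + 10.9420) * 100
Result: 11.9761 %


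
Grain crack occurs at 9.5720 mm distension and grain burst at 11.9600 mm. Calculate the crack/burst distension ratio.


Formula: Ratio = crack / burst
Substituting: Ratio = 9.5720 / 11.9600
Result: 0.8003


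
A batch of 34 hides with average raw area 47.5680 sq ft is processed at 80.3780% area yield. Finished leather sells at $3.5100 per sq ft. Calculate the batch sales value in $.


Raw_total = N * avg_area = 34 * 47.5680 = 1617.3120 sq ft
Finished = Raw_total * yield / 100 = 1617.3120 * 80.3780 / 100 = 1299.9630 sq ft
Value = Finished * price = 1299.9630 * 3.5100 = 4562.8703 $


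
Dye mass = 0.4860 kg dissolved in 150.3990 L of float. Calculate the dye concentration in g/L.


Formula: Conc = dye_mass(kg) / volume(L) * 1000
Substituting: Conc = 0.4860 / 150.3990 * 1000
Result: 3.2314 g/L


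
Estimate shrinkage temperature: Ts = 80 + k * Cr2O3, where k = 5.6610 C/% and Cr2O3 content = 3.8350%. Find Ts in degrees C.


Formula: Ts = 80 + k * Cr2O3
Substituting: Ts = 80 + 5.6610 * 3.8350
Result: 101.7099 C


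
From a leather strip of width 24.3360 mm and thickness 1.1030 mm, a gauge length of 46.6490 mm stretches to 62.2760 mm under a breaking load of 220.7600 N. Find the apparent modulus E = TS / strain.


TS = F / (w * t) = 220.7600 / (24.3360 * 1.1030) = 8.2242 N/mm^2
strain = (Lf - L0) / L0 = (62.2760 - 46.6490) / 46.6490 = 0.3350
E = TS / strain = 8.2242 / 0.3350 = 24.5506 N/mm^2


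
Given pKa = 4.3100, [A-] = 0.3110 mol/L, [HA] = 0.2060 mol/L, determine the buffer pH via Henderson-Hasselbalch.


ratio = [A-] / [HA] = 0.3110 / 0.2060 = 1.5097
log10(ratio) = 0.1789
pH = pKa + log10(ratio) = 4.3100 + 0.1789 = 4.4889


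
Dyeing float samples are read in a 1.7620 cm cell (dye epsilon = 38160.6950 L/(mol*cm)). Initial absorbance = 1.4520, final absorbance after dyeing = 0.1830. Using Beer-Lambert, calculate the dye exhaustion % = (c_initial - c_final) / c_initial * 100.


c_initial = A_i / (epsilon * l) = 1.4520 / (38160.6950 * 1.7620) = 2.1595e-05 mol/L
c_final = A_f / (epsilon * l) = 0.1830 / (38160.6950 * 1.7620) = 2.7216e-06 mol/L
Exhaustion = (c_initial - c_final) / c_initial * 100 = (2.1595e-05 - 2.7216e-06) / 2.1595e-05 * 100 = 87.3967 %


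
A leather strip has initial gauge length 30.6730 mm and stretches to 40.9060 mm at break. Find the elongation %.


Formula: Elongation = (Lf - L0) / L0 * 100
Substituting: Elongation = (40.9060 - 30.6730) / 30.6730 * 100
Result: 33.3616 %


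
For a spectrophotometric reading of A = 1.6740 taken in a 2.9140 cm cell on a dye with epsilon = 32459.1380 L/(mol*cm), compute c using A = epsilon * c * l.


Formula: c = A / (epsilon * l)
Substituting: c = 1.6740 / (32459.1380 * 2.9140)
Result: 1.7698e-05 mol/L


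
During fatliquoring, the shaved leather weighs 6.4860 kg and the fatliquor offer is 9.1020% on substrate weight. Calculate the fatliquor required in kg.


Formula: Fat = substrate * pct / 100
Substituting: Fat = 6.4860 * 9.1020 / 100
Result: 0.5904 kg


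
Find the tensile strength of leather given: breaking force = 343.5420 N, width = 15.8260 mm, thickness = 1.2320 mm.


Formula: TS = force / (width * thickness)
Substituting: TS = 343.5420 / (15.8260 * 1.2320)
Result: 17.6197 N/mm^2


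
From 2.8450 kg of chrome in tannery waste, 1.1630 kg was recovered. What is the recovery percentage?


Formula: Recovery = recovered / input * 100
Substituting: Recovery = 1.1630 / 2.8450 * 100
Result: 40.8787 %


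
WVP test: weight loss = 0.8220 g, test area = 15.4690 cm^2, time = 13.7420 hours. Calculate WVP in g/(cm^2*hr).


Formula: WVP = loss / (area * time)
Substituting: WVP = 0.8220 / (15.4690 * 13.7420)
Result: 0.00386687 g/(cm^2*hr)


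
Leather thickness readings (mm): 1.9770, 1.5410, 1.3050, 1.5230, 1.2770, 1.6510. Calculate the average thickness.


Formula: Average = sum / n
Substituting: Average = 9.2740 / 6
Result: 1.5457 mm


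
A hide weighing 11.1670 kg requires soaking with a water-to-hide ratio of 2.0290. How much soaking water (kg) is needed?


Formula: Water = hide_weight * ratio
Substituting: Water = 11.1670 * 2.0290
Result: 22.6578 kg


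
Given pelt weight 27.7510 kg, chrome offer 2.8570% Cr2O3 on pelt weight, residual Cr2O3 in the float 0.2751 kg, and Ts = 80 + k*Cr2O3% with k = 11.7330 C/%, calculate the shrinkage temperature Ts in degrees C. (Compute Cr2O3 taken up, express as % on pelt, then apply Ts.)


Offered = pelt * offer_pct / 100 = 27.7510 * 2.8570 / 100 = 0.7928 kg
Uptake = offered - residual = 0.7928 - 0.2751 = 0.5177 kg
Cr2O3% on pelt = uptake / pelt * 100 = 0.5177 / 27.7510 * 100 = 1.8657 %
Ts = 80 + k * Cr2O3% = 80 + 11.7330 * 1.8657 = 101.8901 C


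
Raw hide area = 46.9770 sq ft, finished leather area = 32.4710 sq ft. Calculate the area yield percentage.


Formula: Yield = finished / raw * 100
Substituting: Yield = 32.4710 / 46.9770 * 100
Result: 69.1211 %


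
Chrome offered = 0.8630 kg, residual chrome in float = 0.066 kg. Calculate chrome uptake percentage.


Formula: Uptake = (offered - residual) / offered * 100
Substituting: Uptake = (0.8630 - 0.066) / 0.8630 * 100
Result: 92.3523 %


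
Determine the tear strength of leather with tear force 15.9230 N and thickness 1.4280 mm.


Formula: Tear strength = force / thickness
Substituting: Tear strength = 15.9230 / 1.4280
Result: 11.1506 N/mm


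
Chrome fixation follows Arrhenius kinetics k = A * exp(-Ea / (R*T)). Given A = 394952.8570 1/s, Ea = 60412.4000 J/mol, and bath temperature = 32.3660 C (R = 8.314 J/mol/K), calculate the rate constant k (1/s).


T_K = T_C + 273.15 = 32.3660 + 273.15 = 305.5160 K
exponent = -Ea / (R * T_K) = -60412.4000 / (8.314 * 305.5160) = -23.7838
k = A * exp(exponent) = 394952.8570 * exp(-23.7838) = 1.8508e-05 1/s


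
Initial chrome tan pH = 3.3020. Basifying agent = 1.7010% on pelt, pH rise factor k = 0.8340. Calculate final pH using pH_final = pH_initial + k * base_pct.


Formula: pH_final = pH_initial + k * base_pct
Substituting: pH_final = 3.3020 + 0.8340 * 1.7010
Result: 4.7206


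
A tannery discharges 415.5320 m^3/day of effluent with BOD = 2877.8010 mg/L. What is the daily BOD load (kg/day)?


Formula: BOD_load = volume * conc / 1000
Substituting: BOD_load = 415.5320 * 2877.8010 / 1000
Result: 1195.8184 kg/day


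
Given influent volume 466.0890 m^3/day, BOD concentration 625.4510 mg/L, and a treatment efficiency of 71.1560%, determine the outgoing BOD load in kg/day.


Load_in = volume * conc / 1000 = 466.0890 * 625.4510 / 1000 = 291.5158 kg/day
Removed = Load_in * eff / 100 = 291.5158 * 71.1560 / 100 = 207.4310 kg/day
Load_out = Load_in - Removed = 291.5158 - 207.4310 = 84.0848 kg/day


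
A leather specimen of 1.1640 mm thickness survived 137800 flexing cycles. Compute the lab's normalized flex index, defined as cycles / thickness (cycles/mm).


Formula: Index = cycles / thickness
Substituting: Index = 137800 / 1.1640
Result: 118384.8797 cycles/mm


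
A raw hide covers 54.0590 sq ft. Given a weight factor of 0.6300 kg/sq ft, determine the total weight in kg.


Formula: Weight = area * weight_per_sqft
Substituting: Weight = 54.0590 * 0.6300
Result: 34.0572 kg


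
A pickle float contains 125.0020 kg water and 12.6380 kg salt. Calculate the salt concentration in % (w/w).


Formula: Conc = salt / (water + salt) * 100
Substituting: Conc = 12.6380 / (125.0020 + 12.6380) * 100
Result: 9.1819 %


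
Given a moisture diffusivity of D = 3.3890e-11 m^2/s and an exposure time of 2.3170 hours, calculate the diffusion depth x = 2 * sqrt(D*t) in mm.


t = 2.3170 hr * 3600 = 8341.2000 s
D * t = 3.3890e-11 * 8341.2000 = 2.8268e-07
x = 2 * sqrt(D*t) = 2 * sqrt(2.8268e-07) = 0.00106336 m = 1.0634 mm


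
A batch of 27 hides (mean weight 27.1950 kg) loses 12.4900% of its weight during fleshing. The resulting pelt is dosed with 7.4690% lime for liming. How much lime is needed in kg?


Total_raw = N * avg_wt = 27 * 27.1950 = 734.2650 kg
Substrate = Total_raw * (1 - loss/100) = 734.2650 * (1 - 12.4900/100) = 642.5553 kg
Lime = Substrate * pct / 100 = 642.5553 * 7.4690 / 100 = 47.9925 kg


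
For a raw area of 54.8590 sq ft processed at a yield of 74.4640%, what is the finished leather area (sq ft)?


Formula: finished = raw * yield / 100
Substituting: finished = 54.8590 * 74.4640 / 100
Result: 40.8502 sq ft


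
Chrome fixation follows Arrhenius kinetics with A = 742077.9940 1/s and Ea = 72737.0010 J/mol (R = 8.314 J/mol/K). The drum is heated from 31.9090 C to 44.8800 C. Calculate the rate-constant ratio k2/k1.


T1 = 31.9090 + 273.15 = 305.0590 K; T2 = 44.8800 + 273.15 = 318.0300 K
k1 = A * exp(-Ea/(R*T1)) = 742077.9940 * exp(-72737.0010/(8.314*305.0590)) = 2.6025e-07 1/s
k2 = A * exp(-Ea/(R*T2)) = 742077.9940 * exp(-72737.0010/(8.314*318.0300)) = 8.3825e-07 1/s
k2/k1 = 8.3825e-07 / 2.6025e-07 = 3.2210


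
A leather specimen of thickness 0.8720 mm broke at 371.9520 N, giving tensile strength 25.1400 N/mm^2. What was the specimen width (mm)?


Formula: w = F / (TS * t)
Substituting: w = 371.9520 / (25.1400 * 0.8720)
Result: 16.9670 mm


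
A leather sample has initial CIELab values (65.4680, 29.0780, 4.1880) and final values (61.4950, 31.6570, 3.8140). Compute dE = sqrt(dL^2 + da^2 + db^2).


dL = -3.9730, da = 2.5790, db = -0.3740
dE = sqrt((-3.9730)^2 + 2.5790^2 + (-0.3740)^2) = 4.7514


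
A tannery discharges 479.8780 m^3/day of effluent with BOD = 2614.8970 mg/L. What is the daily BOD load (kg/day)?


Formula: BOD_load = volume * conc / 1000
Substituting: BOD_load = 479.8780 * 2614.8970 / 1000
Result: 1254.8315 kg/day


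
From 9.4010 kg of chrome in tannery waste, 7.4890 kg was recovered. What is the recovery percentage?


Formula: Recovery = recovered / input * 100
Substituting: Recovery = 7.4890 / 9.4010 * 100
Result: 79.6617 %


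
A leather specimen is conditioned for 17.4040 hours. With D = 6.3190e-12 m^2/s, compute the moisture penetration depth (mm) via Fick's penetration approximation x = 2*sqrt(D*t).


t = 17.4040 hr * 3600 = 62654.4000 s
D * t = 6.3190e-12 * 62654.4000 = 3.9591e-07
x = 2 * sqrt(D*t) = 2 * sqrt(3.9591e-07) = 0.00125843 m = 1.2584 mm


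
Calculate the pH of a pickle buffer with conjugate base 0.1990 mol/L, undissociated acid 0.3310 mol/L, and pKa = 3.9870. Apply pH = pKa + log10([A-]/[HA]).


ratio = [A-] / [HA] = 0.1990 / 0.3310 = 0.6012
log10(ratio) = -0.2210
pH = pKa + log10(ratio) = 3.9870 - 0.2210 = 3.7660


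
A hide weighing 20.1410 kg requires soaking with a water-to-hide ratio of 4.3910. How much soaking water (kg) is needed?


Formula: Water = hide_weight * ratio
Substituting: Water = 20.1410 * 4.3910
Result: 88.4391 kg


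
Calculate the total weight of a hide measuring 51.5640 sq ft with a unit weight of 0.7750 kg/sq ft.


Formula: Weight = area * weight_per_sqft
Substituting: Weight = 51.5640 * 0.7750
Result: 39.9621 kg


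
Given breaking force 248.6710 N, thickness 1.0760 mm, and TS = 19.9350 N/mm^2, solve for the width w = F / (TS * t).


Formula: w = F / (TS * t)
Substituting: w = 248.6710 / (19.9350 * 1.0760)
Result: 11.5930 mm


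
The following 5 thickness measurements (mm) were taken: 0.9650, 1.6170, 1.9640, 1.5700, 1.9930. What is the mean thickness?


Formula: Average = sum / n
Substituting: Average = 8.1090 / 5
Result: 1.6218 mm


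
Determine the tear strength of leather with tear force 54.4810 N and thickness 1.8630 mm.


Formula: Tear strength = force / thickness
Substituting: Tear strength = 54.4810 / 1.8630
Result: 29.2437 N/mm


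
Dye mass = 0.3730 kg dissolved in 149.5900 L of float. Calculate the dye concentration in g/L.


Formula: Conc = dye_mass(kg) / volume(L) * 1000
Substituting: Conc = 0.3730 / 149.5900 * 1000
Result: 2.4935 g/L


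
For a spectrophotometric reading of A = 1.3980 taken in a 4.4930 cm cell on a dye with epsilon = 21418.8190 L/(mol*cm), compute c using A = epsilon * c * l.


Formula: c = A / (epsilon * l)
Substituting: c = 1.3980 / (21418.8190 * 4.4930)
Result: 1.4527e-05 mol/L


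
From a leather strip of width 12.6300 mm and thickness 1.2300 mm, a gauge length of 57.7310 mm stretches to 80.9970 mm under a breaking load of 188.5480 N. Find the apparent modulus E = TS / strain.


TS = F / (w * t) = 188.5480 / (12.6300 * 1.2300) = 12.1371 N/mm^2
strain = (Lf - L0) / L0 = (80.9970 - 57.7310) / 57.7310 = 0.4030
E = TS / strain = 12.1371 / 0.4030 = 30.1162 N/mm^2


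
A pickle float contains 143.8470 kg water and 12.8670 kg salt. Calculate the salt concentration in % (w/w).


Formula: Conc = salt / (water + salt) * 100
Substituting: Conc = 12.8670 / (143.8470 + 12.8670) * 100
Result: 8.2105 %


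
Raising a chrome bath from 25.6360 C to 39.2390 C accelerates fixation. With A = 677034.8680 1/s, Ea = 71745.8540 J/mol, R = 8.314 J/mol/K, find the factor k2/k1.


T1 = 25.6360 + 273.15 = 298.7860 K; T2 = 39.2390 + 273.15 = 312.3890 K
k1 = A * exp(-Ea/(R*T1)) = 677034.8680 * exp(-71745.8540/(8.314*298.7860)) = 1.9379e-07 1/s
k2 = A * exp(-Ea/(R*T2)) = 677034.8680 * exp(-71745.8540/(8.314*312.3890)) = 6.8161e-07 1/s
k2/k1 = 6.8161e-07 / 1.9379e-07 = 3.5172


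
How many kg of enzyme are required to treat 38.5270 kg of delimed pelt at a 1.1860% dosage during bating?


Formula: Enzyme = substrate * pct / 100
Substituting: Enzyme = 38.5270 * 1.1860 / 100
Result: 0.4569 kg


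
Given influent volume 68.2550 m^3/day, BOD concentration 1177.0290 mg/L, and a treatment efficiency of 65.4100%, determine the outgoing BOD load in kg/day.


Load_in = volume * conc / 1000 = 68.2550 * 1177.0290 / 1000 = 80.3381 kg/day
Removed = Load_in * eff / 100 = 80.3381 * 65.4100 / 100 = 52.5492 kg/day
Load_out = Load_in - Removed = 80.3381 - 52.5492 = 27.7890 kg/day


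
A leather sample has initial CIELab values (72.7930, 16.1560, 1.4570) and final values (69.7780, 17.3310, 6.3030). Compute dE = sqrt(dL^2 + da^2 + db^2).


dL = -3.0150, da = 1.1750, db = 4.8460
dE = sqrt((-3.0150)^2 + 1.1750^2 + 4.8460^2) = 5.8271


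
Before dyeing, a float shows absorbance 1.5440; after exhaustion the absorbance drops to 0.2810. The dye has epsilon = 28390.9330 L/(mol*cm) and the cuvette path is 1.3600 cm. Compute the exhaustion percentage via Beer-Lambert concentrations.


c_initial = A_i / (epsilon * l) = 1.5440 / (28390.9330 * 1.3600) = 3.9988e-05 mol/L
c_final = A_f / (epsilon * l) = 0.2810 / (28390.9330 * 1.3600) = 7.2776e-06 mol/L
Exhaustion = (c_initial - c_final) / c_initial * 100 = (3.9988e-05 - 7.2776e-06) / 3.9988e-05 * 100 = 81.8005 %


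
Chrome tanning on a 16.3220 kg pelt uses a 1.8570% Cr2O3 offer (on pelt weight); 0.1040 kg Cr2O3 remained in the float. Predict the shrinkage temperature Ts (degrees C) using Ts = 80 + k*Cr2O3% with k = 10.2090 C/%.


Offered = pelt * offer_pct / 100 = 16.3220 * 1.8570 / 100 = 0.3031 kg
Uptake = offered - residual = 0.3031 - 0.1040 = 0.1991 kg
Cr2O3% on pelt = uptake / pelt * 100 = 0.1991 / 16.3220 * 100 = 1.2198 %
Ts = 80 + k * Cr2O3% = 80 + 10.2090 * 1.2198 = 92.4532 C


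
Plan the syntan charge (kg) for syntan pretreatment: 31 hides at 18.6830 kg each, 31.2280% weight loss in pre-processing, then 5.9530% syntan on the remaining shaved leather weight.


Total_raw = N * avg_wt = 31 * 18.6830 = 579.1730 kg
Substrate = Total_raw * (1 - loss/100) = 579.1730 * (1 - 31.2280/100) = 398.3089 kg
Syntan = Substrate * pct / 100 = 398.3089 * 5.9530 / 100 = 23.7113 kg


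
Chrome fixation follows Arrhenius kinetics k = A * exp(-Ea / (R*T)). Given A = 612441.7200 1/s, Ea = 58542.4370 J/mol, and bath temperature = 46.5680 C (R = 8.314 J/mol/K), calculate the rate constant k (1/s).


T_K = T_C + 273.15 = 46.5680 + 273.15 = 319.7180 K
exponent = -Ea / (R * T_K) = -58542.4370 / (8.314 * 319.7180) = -22.0239
k = A * exp(exponent) = 612441.7200 * exp(-22.0239) = 1.6681e-04 1/s


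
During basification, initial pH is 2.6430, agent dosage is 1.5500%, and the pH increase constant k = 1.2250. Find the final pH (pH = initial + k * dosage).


Formula: pH_final = pH_initial + k * base_pct
Substituting: pH_final = 2.6430 + 1.2250 * 1.5500
Result: 4.5418


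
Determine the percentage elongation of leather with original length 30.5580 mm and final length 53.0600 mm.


Formula: Elongation = (Lf - L0) / L0 * 100
Substituting: Elongation = (53.0600 - 30.5580) / 30.5580 * 100
Result: 73.6370 %


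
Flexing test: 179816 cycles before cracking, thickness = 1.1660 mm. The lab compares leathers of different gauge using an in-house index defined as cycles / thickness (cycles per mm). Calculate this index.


Formula: Index = cycles / thickness
Substituting: Index = 179816 / 1.1660
Result: 154216.1235 cycles/mm


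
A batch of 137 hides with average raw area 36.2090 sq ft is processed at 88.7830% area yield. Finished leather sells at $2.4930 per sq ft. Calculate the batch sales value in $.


Raw_total = N * avg_area = 137 * 36.2090 = 4960.6330 sq ft
Finished = Raw_total * yield / 100 = 4960.6330 * 88.7830 / 100 = 4404.1988 sq ft
Value = Finished * price = 4404.1988 * 2.4930 = 10979.6676 $


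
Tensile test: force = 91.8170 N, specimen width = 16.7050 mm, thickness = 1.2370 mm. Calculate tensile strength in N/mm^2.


Formula: TS = force / (width * thickness)
Substituting: TS = 91.8170 / (16.7050 * 1.2370)
Result: 4.4433 N/mm^2


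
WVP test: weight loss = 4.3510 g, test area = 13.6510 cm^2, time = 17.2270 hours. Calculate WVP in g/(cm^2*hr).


Formula: WVP = loss / (area * time)
Substituting: WVP = 4.3510 / (13.6510 * 17.2270)
Result: 0.0185018 g/(cm^2*hr)


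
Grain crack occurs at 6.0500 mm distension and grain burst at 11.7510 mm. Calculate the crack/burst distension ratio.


Formula: Ratio = crack / burst
Substituting: Ratio = 6.0500 / 11.7510
Result: 0.5148


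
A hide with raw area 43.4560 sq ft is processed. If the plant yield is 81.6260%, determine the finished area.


Formula: finished = raw * yield / 100
Substituting: finished = 43.4560 * 81.6260 / 100
Result: 35.4714 sq ft


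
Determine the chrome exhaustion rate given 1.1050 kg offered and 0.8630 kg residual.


Formula: Uptake = (offered - residual) / offered * 100
Substituting: Uptake = (1.1050 - 0.8630) / 1.1050 * 100
Result: 21.9005 %


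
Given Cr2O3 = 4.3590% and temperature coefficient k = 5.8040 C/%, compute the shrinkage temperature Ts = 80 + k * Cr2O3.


Formula: Ts = 80 + k * Cr2O3
Substituting: Ts = 80 + 5.8040 * 4.3590
Result: 105.2996 C
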